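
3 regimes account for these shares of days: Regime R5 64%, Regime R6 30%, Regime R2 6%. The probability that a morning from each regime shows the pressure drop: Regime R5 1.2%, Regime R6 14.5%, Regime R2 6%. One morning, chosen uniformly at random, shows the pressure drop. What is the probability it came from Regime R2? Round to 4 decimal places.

Prior × likelihood for each hypothesis:
  Regime R5: 0.64 × 0.012 = 0.00768
  Regime R6: 0.3 × 0.145 = 0.0435
  Regime R2: 0.06 × 0.06 = 0.0036
Sum = 0.05478.
P(Regime R2 | evidence) = 0.0036 / 0.05478 ≈ 0.0657.

0.0657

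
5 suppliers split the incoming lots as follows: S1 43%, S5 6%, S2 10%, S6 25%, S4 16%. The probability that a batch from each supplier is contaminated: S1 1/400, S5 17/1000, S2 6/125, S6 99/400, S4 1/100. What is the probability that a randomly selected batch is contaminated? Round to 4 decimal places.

Unnormalized posteriors (prior × likelihood):
  S1: 0.43 × 0.0025 = 0.001075
  S5: 0.06 × 0.017 = 0.00102
  S2: 0.1 × 0.048 = 0.0048
  S6: 0.25 × 0.2475 = 0.061875
  S4: 0.16 × 0.01 = 0.0016
P(contaminated) = 0.001075 + 0.00102 + 0.0048 + 0.061875 + 0.0016 = 0.07037 → 0.0704.

0.0704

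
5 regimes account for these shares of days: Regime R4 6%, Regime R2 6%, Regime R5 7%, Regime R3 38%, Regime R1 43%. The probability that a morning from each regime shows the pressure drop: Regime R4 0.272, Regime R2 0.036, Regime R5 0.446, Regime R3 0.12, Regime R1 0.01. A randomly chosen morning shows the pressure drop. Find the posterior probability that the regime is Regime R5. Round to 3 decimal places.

Unnormalized posteriors (prior × likelihood):
  Regime R4: 0.06 × 0.272 = 0.01632
  Regime R2: 0.06 × 0.036 = 0.00216
  Regime R5: 0.07 × 0.446 = 0.03122
  Regime R3: 0.38 × 0.12 = 0.0456
  Regime R1: 0.43 × 0.01 = 0.0043
Total = 0.0996.
P(Regime R5 | evidence) = 0.03122 / 0.0996 ≈ 0.313.

0.313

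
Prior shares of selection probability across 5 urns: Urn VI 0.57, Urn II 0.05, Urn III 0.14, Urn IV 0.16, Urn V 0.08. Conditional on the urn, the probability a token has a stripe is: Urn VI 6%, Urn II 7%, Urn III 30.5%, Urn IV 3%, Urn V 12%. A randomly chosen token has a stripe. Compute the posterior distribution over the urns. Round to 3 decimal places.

Urn VI 0.361, Urn II 0.037, Urn III 0.450, Urn IV 0.051, Urn V 0.101

Unnormalized posteriors (prior × likelihood):
  Urn VI: 0.57 × 0.06 = 0.0342
  Urn II: 0.05 × 0.07 = 0.0035
  Urn III: 0.14 × 0.305 = 0.0427
  Urn IV: 0.16 × 0.03 = 0.0048
  Urn V: 0.08 × 0.12 = 0.0096
Normalizing constant = 0.0948.
P(Urn VI | striped) = 0.0342/0.0948 ≈ 0.361
P(Urn II | striped) = 0.0035/0.0948 ≈ 0.037
P(Urn III | striped) = 0.0427/0.0948 ≈ 0.450
P(Urn IV | striped) = 0.0048/0.0948 ≈ 0.051
P(Urn V | striped) = 0.0096/0.0948 ≈ 0.101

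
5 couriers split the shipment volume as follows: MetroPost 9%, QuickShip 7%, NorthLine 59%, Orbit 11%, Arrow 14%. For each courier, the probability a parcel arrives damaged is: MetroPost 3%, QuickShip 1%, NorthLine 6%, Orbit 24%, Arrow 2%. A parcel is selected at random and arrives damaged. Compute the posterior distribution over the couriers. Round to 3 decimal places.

MetroPost 0.040, QuickShip 0.010, NorthLine 0.521, Orbit 0.388, Arrow 0.041

Compute prior × likelihood for every hypothesis:
  MetroPost: 0.09 × 0.03 = 0.0027
  QuickShip: 0.07 × 0.01 = 0.0007
  NorthLine: 0.59 × 0.06 = 0.0354
  Orbit: 0.11 × 0.24 = 0.0264
  Arrow: 0.14 × 0.02 = 0.0028
Sum = 0.068.
P(MetroPost | damaged) = 0.0027/0.068 ≈ 0.040
P(QuickShip | damaged) = 0.0007/0.068 ≈ 0.010
P(NorthLine | damaged) = 0.0354/0.068 ≈ 0.521
P(Orbit | damaged) = 0.0264/0.068 ≈ 0.388
P(Arrow | damaged) = 0.0028/0.068 ≈ 0.041
(Check: 0.040+0.010+0.521+0.388+0.041 = 1.000.)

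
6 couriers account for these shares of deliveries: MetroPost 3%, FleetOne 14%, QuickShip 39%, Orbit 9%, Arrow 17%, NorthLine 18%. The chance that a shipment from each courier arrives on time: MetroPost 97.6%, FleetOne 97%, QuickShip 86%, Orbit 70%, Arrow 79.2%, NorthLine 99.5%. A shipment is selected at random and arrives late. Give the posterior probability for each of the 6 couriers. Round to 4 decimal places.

Taking complements, P(late | each) = MetroPost 0.024, FleetOne 0.03, QuickShip 0.14, Orbit 0.3, Arrow 0.208, NorthLine 0.005.
Unnormalized posteriors (prior × likelihood):
  MetroPost: 0.03 × 0.024 = 0.00072
  FleetOne: 0.14 × 0.03 = 0.0042
  QuickShip: 0.39 × 0.14 = 0.0546
  Orbit: 0.09 × 0.3 = 0.027
  Arrow: 0.17 × 0.208 = 0.03536
  NorthLine: 0.18 × 0.005 = 0.0009
Sum = 0.12278.
P(MetroPost | late) = 0.00072/0.12278 ≈ 0.0059
P(FleetOne | late) = 0.0042/0.12278 ≈ 0.0342
P(QuickShip | late) = 0.0546/0.12278 ≈ 0.4447
P(Orbit | late) = 0.027/0.12278 ≈ 0.2199
P(Arrow | late) = 0.03536/0.12278 ≈ 0.2880
P(NorthLine | late) = 0.0009/0.12278 ≈ 0.0073

MetroPost 0.0059, FleetOne 0.0342, QuickShip 0.4447, Orbit 0.2199, Arrow 0.2880, NorthLine 0.0073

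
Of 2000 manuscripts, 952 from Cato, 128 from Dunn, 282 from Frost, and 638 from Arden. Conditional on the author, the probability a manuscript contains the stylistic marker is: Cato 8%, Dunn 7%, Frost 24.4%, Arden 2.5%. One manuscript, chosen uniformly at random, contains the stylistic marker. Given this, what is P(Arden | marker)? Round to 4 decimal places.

Compute prior × likelihood for every hypothesis:
  Cato: 0.476 × 0.08 = 0.03808
  Dunn: 0.064 × 0.07 = 0.00448
  Frost: 0.141 × 0.244 = 0.034404
  Arden: 0.319 × 0.025 = 0.007975
Sum = 0.084939.
P(Arden | evidence) = 0.007975 / 0.084939 ≈ 0.0939.

0.0939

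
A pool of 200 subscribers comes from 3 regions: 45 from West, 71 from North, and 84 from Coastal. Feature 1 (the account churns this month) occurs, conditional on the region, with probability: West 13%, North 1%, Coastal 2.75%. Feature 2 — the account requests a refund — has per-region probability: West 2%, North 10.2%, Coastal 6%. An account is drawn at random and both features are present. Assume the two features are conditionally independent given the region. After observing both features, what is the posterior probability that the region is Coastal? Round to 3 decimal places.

0.423

Prior × likelihood for each hypothesis:
  West: 0.225 × 0.13 × 0.02 = 0.000585
  North: 0.355 × 0.01 × 0.102 = 0.0003621
  Coastal: 0.42 × 0.0275 × 0.06 = 0.000693
Sum = 0.0016401.
P(Coastal | evidence) = 0.000693 / 0.0016401 ≈ 0.423.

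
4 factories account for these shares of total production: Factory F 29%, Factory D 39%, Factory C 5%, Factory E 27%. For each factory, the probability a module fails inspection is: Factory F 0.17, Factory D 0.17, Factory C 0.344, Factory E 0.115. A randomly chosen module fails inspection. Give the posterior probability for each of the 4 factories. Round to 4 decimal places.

Unnormalized posteriors (prior × likelihood):
  Factory F: 0.29 × 0.17 = 0.0493
  Factory D: 0.39 × 0.17 = 0.0663
  Factory C: 0.05 × 0.344 = 0.0172
  Factory E: 0.27 × 0.115 = 0.03105
Total = 0.16385.
P(Factory F | nonconforming) = 0.0493/0.16385 ≈ 0.3009
P(Factory D | nonconforming) = 0.0663/0.16385 ≈ 0.4046
P(Factory C | nonconforming) = 0.0172/0.16385 ≈ 0.1050
P(Factory E | nonconforming) = 0.03105/0.16385 ≈ 0.1895

Factory F 0.3009, Factory D 0.4046, Factory C 0.1050, Factory E 0.1895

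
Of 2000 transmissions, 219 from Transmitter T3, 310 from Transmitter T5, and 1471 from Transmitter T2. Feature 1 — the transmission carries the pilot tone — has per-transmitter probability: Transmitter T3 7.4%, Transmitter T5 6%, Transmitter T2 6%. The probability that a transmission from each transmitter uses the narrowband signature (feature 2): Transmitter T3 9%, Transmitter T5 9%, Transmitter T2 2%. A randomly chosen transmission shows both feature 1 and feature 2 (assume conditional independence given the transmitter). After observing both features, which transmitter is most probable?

By Bayes' rule, posterior ∝ prior × likelihood:
  Transmitter T3: 0.1095 × 0.074 × 0.09 = 0.00072927
  Transmitter T5: 0.155 × 0.06 × 0.09 = 0.000837
  Transmitter T2: 0.7355 × 0.06 × 0.02 = 0.0008826
Total = 0.00244887.
Largest term belongs to Transmitter T2, so Transmitter T2 is most probable.

Transmitter T2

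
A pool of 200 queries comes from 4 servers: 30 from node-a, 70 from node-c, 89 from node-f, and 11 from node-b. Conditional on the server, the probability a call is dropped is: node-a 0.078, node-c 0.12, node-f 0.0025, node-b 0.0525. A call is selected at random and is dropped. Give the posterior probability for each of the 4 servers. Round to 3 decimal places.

node-a 0.203, node-c 0.728, node-f 0.019, node-b 0.050

Compute prior × likelihood for every hypothesis:
  node-a: 0.15 × 0.078 = 0.0117
  node-c: 0.35 × 0.12 = 0.042
  node-f: 0.445 × 0.0025 = 0.0011125
  node-b: 0.055 × 0.0525 = 0.0028875
Sum = 0.0577.
P(node-a | dropped) = 0.0117/0.0577 ≈ 0.203
P(node-c | dropped) = 0.042/0.0577 ≈ 0.728
P(node-f | dropped) = 0.0011125/0.0577 ≈ 0.019
P(node-b | dropped) = 0.0028875/0.0577 ≈ 0.050
(Check: 0.203+0.728+0.019+0.050 = 1.000.)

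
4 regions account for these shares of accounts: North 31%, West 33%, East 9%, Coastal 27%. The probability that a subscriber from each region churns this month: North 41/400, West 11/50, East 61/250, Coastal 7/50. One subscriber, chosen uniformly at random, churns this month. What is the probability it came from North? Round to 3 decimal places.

0.194

Prior × likelihood for each hypothesis:
  North: 0.31 × 0.1025 = 0.031775
  West: 0.33 × 0.22 = 0.0726
  East: 0.09 × 0.244 = 0.02196
  Coastal: 0.27 × 0.14 = 0.0378
Total = 0.164135.
P(North | evidence) = 0.031775 / 0.164135 ≈ 0.194.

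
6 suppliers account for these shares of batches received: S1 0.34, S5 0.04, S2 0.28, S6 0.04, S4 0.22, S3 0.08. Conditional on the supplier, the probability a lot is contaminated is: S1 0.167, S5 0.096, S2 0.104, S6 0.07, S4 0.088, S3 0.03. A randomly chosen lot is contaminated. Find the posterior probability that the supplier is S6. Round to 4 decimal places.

0.0245

Prior × likelihood for each hypothesis:
  S1: 0.34 × 0.167 = 0.05678
  S5: 0.04 × 0.096 = 0.00384
  S2: 0.28 × 0.104 = 0.02912
  S6: 0.04 × 0.07 = 0.0028
  S4: 0.22 × 0.088 = 0.01936
  S3: 0.08 × 0.03 = 0.0024
Sum = 0.1143.
P(S6 | evidence) = 0.0028 / 0.1143 ≈ 0.0245.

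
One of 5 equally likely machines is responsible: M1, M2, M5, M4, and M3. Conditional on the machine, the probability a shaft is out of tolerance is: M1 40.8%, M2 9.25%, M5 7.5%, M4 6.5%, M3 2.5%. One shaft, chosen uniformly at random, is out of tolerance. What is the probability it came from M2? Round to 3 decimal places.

Since the prior is uniform, the posterior is proportional to the likelihood:
  M1: 0.408
  M2: 0.0925
  M5: 0.075
  M4: 0.065
  M3: 0.025
Total = 0.6655.
P(M2 | evidence) = 0.0925 / 0.6655 ≈ 0.139.

0.139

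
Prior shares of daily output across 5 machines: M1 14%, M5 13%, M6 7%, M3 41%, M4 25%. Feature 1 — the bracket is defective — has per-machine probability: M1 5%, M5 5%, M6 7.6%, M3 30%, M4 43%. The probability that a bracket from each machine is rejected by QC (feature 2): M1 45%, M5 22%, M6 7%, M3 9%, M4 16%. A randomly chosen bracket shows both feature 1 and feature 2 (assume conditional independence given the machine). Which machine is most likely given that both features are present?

Unnormalized posteriors (prior × likelihood):
  M1: 0.14 × 0.05 × 0.45 = 0.00315
  M5: 0.13 × 0.05 × 0.22 = 0.00143
  M6: 0.07 × 0.076 × 0.07 = 0.0003724
  M3: 0.41 × 0.3 × 0.09 = 0.01107
  M4: 0.25 × 0.43 × 0.16 = 0.0172
Normalizing constant = 0.0332224.
Largest term belongs to M4, so M4 is most probable.

M4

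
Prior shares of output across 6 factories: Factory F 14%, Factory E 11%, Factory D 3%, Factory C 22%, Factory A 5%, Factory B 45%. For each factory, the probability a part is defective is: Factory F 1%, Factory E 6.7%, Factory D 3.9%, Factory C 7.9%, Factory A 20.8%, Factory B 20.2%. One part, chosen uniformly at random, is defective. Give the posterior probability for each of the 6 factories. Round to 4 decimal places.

Compute prior × likelihood for every hypothesis:
  Factory F: 0.14 × 0.01 = 0.0014
  Factory E: 0.11 × 0.067 = 0.00737
  Factory D: 0.03 × 0.039 = 0.00117
  Factory C: 0.22 × 0.079 = 0.01738
  Factory A: 0.05 × 0.208 = 0.0104
  Factory B: 0.45 × 0.202 = 0.0909
Normalizing constant = 0.12862.
P(Factory F | defective) = 0.0014/0.12862 ≈ 0.0109
P(Factory E | defective) = 0.00737/0.12862 ≈ 0.0573
P(Factory D | defective) = 0.00117/0.12862 ≈ 0.0091
P(Factory C | defective) = 0.01738/0.12862 ≈ 0.1351
P(Factory A | defective) = 0.0104/0.12862 ≈ 0.0809
P(Factory B | defective) = 0.0909/0.12862 ≈ 0.7067

Factory F 0.0109, Factory E 0.0573, Factory D 0.0091, Factory C 0.1351, Factory A 0.0809, Factory B 0.7067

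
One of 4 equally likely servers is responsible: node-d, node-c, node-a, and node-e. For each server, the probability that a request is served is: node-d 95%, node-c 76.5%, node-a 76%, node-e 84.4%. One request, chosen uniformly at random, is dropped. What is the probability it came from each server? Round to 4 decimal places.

Taking complements, P(dropped | each) = node-d 0.05, node-c 0.235, node-a 0.24, node-e 0.156.
Since the prior is uniform, the posterior is proportional to the likelihood:
  node-d: 0.05
  node-c: 0.235
  node-a: 0.24
  node-e: 0.156
Normalizing constant = 0.681.
P(node-d | dropped) = 0.05/0.681 ≈ 0.0734
P(node-c | dropped) = 0.235/0.681 ≈ 0.3451
P(node-a | dropped) = 0.24/0.681 ≈ 0.3524
P(node-e | dropped) = 0.156/0.681 ≈ 0.2291

node-d 0.0734, node-c 0.3451, node-a 0.3524, node-e 0.2291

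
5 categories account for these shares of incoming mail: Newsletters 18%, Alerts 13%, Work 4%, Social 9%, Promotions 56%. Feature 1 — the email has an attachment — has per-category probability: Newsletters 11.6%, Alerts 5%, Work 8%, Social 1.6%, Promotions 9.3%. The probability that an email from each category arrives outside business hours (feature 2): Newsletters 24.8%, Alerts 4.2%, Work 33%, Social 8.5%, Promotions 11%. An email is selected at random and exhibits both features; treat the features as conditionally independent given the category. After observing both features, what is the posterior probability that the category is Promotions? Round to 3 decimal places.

0.464

Prior × likelihood for each hypothesis:
  Newsletters: 0.18 × 0.116 × 0.248 = 0.00517824
  Alerts: 0.13 × 0.05 × 0.042 = 0.000273
  Work: 0.04 × 0.08 × 0.33 = 0.001056
  Social: 0.09 × 0.016 × 0.085 = 0.0001224
  Promotions: 0.56 × 0.093 × 0.11 = 0.0057288
Normalizing constant = 0.01235844.
P(Promotions | evidence) = 0.0057288 / 0.01235844 ≈ 0.464.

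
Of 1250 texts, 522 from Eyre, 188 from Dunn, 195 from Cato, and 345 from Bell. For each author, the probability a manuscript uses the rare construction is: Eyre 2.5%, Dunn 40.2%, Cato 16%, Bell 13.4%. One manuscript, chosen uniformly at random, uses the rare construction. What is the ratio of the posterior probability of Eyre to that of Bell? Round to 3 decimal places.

Unnormalized posteriors (prior × likelihood):
  Eyre: 0.4176 × 0.025 = 0.01044
  Dunn: 0.1504 × 0.402 = 0.0604608
  Cato: 0.156 × 0.16 = 0.02496
  Bell: 0.276 × 0.134 = 0.036984
Normalizing constant = 0.1328448.
The ratio is 0.01044 / 0.036984 (the normalizer cancels) = 0.282.

0.282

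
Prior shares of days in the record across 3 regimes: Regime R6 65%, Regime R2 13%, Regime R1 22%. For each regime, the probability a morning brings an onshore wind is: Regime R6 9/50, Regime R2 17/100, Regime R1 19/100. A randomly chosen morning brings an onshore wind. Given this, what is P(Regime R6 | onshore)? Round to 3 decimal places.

Unnormalized posteriors (prior × likelihood):
  Regime R6: 0.65 × 0.18 = 0.117
  Regime R2: 0.13 × 0.17 = 0.0221
  Regime R1: 0.22 × 0.19 = 0.0418
Normalizing constant = 0.1809.
P(Regime R6 | evidence) = 0.117 / 0.1809 ≈ 0.647.

0.647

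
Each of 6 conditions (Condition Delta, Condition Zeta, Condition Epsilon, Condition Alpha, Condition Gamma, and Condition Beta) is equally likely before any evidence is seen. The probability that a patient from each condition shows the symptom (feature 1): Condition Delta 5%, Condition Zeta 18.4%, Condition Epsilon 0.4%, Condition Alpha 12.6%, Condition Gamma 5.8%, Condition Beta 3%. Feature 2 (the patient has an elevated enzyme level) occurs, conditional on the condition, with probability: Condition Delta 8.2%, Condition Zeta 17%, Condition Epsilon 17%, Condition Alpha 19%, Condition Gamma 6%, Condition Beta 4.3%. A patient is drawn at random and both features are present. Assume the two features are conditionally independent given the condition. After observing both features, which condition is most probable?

Condition Zeta

Since the prior is uniform, the posterior is proportional to the likelihood:
  Condition Delta: 0.05 × 0.082 = 0.0041
  Condition Zeta: 0.184 × 0.17 = 0.03128
  Condition Epsilon: 0.004 × 0.17 = 0.00068
  Condition Alpha: 0.126 × 0.19 = 0.02394
  Condition Gamma: 0.058 × 0.06 = 0.00348
  Condition Beta: 0.03 × 0.043 = 0.00129
Sum = 0.06477.
Largest term belongs to Condition Zeta, so Condition Zeta is most probable.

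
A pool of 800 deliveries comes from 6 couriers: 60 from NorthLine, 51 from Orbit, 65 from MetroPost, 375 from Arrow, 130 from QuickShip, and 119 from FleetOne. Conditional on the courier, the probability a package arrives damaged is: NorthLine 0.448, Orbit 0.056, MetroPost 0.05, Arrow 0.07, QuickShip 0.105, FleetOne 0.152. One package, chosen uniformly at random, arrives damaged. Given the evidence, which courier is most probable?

Prior × likelihood for each hypothesis:
  NorthLine: 0.075 × 0.448 = 0.0336
  Orbit: 0.06375 × 0.056 = 0.00357
  MetroPost: 0.08125 × 0.05 = 0.0040625
  Arrow: 0.46875 × 0.07 = 0.0328125
  QuickShip: 0.1625 × 0.105 = 0.0170625
  FleetOne: 0.14875 × 0.152 = 0.02261
Normalizing constant = 0.1137175.
Largest term belongs to NorthLine, so NorthLine is most probable.

NorthLine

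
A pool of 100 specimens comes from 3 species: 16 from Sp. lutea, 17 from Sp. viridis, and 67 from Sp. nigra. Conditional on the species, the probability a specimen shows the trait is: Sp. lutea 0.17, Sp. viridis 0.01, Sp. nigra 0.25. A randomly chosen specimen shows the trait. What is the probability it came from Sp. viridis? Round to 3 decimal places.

0.009

By Bayes' rule, posterior ∝ prior × likelihood:
  Sp. lutea: 0.16 × 0.17 = 0.0272
  Sp. viridis: 0.17 × 0.01 = 0.0017
  Sp. nigra: 0.67 × 0.25 = 0.1675
Sum = 0.1964.
P(Sp. viridis | evidence) = 0.0017 / 0.1964 ≈ 0.009.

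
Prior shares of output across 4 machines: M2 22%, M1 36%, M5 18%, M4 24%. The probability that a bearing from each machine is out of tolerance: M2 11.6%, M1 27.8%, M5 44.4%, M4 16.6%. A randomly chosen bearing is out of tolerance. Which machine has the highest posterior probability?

M1

Unnormalized posteriors (prior × likelihood):
  M2: 0.22 × 0.116 = 0.02552
  M1: 0.36 × 0.278 = 0.10008
  M5: 0.18 × 0.444 = 0.07992
  M4: 0.24 × 0.166 = 0.03984
Normalizing constant = 0.24536.
Largest term belongs to M1, so M1 is most probable.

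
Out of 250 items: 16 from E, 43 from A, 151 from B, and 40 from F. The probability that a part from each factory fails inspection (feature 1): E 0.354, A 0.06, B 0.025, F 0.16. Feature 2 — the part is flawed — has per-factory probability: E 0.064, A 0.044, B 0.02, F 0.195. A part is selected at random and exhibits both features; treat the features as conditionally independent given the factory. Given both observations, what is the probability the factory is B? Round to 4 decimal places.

0.0420

Unnormalized posteriors (prior × likelihood):
  E: 0.064 × 0.354 × 0.064 = 0.001449984
  A: 0.172 × 0.06 × 0.044 = 0.00045408
  B: 0.604 × 0.025 × 0.02 = 0.000302
  F: 0.16 × 0.16 × 0.195 = 0.004992
Normalizing constant = 0.007198064.
P(B | evidence) = 0.000302 / 0.007198064 ≈ 0.0420.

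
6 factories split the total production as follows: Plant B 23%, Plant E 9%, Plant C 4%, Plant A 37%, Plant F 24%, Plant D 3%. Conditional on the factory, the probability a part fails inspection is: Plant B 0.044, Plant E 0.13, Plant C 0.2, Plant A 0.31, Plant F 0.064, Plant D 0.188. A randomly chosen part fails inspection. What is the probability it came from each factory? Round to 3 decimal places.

Plant B 0.061, Plant E 0.071, Plant C 0.048, Plant A 0.693, Plant F 0.093, Plant D 0.034

By Bayes' rule, posterior ∝ prior × likelihood:
  Plant B: 0.23 × 0.044 = 0.01012
  Plant E: 0.09 × 0.13 = 0.0117
  Plant C: 0.04 × 0.2 = 0.008
  Plant A: 0.37 × 0.31 = 0.1147
  Plant F: 0.24 × 0.064 = 0.01536
  Plant D: 0.03 × 0.188 = 0.00564
Sum = 0.16552.
P(Plant B | nonconforming) = 0.01012/0.16552 ≈ 0.061
P(Plant E | nonconforming) = 0.0117/0.16552 ≈ 0.071
P(Plant C | nonconforming) = 0.008/0.16552 ≈ 0.048
P(Plant A | nonconforming) = 0.1147/0.16552 ≈ 0.693
P(Plant F | nonconforming) = 0.01536/0.16552 ≈ 0.093
P(Plant D | nonconforming) = 0.00564/0.16552 ≈ 0.034
(Check: 0.061+0.071+0.048+0.693+0.093+0.034 = 1.000.)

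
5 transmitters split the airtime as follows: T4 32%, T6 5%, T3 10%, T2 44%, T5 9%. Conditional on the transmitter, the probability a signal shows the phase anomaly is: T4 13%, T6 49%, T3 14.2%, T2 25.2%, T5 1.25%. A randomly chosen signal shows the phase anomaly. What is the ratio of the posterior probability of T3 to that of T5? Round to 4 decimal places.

By Bayes' rule, posterior ∝ prior × likelihood:
  T4: 0.32 × 0.13 = 0.0416
  T6: 0.05 × 0.49 = 0.0245
  T3: 0.1 × 0.142 = 0.0142
  T2: 0.44 × 0.252 = 0.11088
  T5: 0.09 × 0.0125 = 0.001125
Total = 0.192305.
The ratio is 0.0142 / 0.001125 (the normalizer cancels) = 12.6222.

12.6222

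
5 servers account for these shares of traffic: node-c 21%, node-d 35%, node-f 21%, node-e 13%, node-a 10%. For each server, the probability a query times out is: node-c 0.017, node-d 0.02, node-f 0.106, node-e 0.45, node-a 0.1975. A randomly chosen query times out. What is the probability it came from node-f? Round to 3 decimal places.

0.200

Compute prior × likelihood for every hypothesis:
  node-c: 0.21 × 0.017 = 0.00357
  node-d: 0.35 × 0.02 = 0.007
  node-f: 0.21 × 0.106 = 0.02226
  node-e: 0.13 × 0.45 = 0.0585
  node-a: 0.1 × 0.1975 = 0.01975
Normalizing constant = 0.11108.
P(node-f | evidence) = 0.02226 / 0.11108 ≈ 0.200.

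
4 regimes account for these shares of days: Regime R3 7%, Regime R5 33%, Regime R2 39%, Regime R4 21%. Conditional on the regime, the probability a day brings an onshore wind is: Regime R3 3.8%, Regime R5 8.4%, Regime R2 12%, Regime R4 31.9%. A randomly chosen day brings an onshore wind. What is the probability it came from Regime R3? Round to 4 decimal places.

0.0185

Prior × likelihood for each hypothesis:
  Regime R3: 0.07 × 0.038 = 0.00266
  Regime R5: 0.33 × 0.084 = 0.02772
  Regime R2: 0.39 × 0.12 = 0.0468
  Regime R4: 0.21 × 0.319 = 0.06699
Sum = 0.14417.
P(Regime R3 | evidence) = 0.00266 / 0.14417 ≈ 0.0185.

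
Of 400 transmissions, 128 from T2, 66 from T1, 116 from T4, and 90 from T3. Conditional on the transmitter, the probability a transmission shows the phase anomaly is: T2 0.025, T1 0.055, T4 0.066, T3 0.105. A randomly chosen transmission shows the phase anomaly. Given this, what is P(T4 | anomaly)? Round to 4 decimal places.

0.3199

Unnormalized posteriors (prior × likelihood):
  T2: 0.32 × 0.025 = 0.008
  T1: 0.165 × 0.055 = 0.009075
  T4: 0.29 × 0.066 = 0.01914
  T3: 0.225 × 0.105 = 0.023625
Sum = 0.05984.
P(T4 | evidence) = 0.01914 / 0.05984 ≈ 0.3199.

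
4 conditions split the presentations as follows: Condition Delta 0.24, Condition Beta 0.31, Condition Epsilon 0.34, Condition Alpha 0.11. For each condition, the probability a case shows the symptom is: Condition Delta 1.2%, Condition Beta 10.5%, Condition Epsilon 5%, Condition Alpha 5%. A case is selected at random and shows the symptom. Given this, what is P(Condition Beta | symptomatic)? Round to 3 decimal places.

0.562

Unnormalized posteriors (prior × likelihood):
  Condition Delta: 0.24 × 0.012 = 0.00288
  Condition Beta: 0.31 × 0.105 = 0.03255
  Condition Epsilon: 0.34 × 0.05 = 0.017
  Condition Alpha: 0.11 × 0.05 = 0.0055
Total = 0.05793.
P(Condition Beta | evidence) = 0.03255 / 0.05793 ≈ 0.562.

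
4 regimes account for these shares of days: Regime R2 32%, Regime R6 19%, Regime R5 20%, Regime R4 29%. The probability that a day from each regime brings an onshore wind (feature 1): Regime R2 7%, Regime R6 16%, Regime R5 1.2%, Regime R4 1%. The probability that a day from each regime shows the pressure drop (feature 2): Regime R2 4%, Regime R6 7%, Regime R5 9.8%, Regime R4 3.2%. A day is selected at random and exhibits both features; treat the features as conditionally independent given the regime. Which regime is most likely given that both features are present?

By Bayes' rule, posterior ∝ prior × likelihood:
  Regime R2: 0.32 × 0.07 × 0.04 = 0.000896
  Regime R6: 0.19 × 0.16 × 0.07 = 0.002128
  Regime R5: 0.2 × 0.012 × 0.098 = 0.0002352
  Regime R4: 0.29 × 0.01 × 0.032 = 0.0000928
Sum = 0.003352.
Largest term belongs to Regime R6, so Regime R6 is most probable.

Regime R6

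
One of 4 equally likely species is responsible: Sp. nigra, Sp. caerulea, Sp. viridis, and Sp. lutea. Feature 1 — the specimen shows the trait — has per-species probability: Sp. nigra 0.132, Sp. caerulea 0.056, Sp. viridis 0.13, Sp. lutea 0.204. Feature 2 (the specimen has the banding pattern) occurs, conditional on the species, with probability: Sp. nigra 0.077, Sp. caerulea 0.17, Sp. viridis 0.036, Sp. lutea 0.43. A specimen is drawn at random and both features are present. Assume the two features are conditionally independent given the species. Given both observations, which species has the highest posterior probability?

Since the prior is uniform, the posterior is proportional to the likelihood:
  Sp. nigra: 0.132 × 0.077 = 0.010164
  Sp. caerulea: 0.056 × 0.17 = 0.00952
  Sp. viridis: 0.13 × 0.036 = 0.00468
  Sp. lutea: 0.204 × 0.43 = 0.08772
Total = 0.112084.
Largest term belongs to Sp. lutea, so Sp. lutea is most probable.

Sp. lutea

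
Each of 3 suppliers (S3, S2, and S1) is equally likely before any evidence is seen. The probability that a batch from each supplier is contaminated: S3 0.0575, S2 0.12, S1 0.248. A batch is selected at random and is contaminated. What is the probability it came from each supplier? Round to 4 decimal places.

S3 0.1351, S2 0.2820, S1 0.5828

With a uniform prior (1/3 each), posterior ∝ likelihood:
  S3: 0.0575
  S2: 0.12
  S1: 0.248
Total = 0.4255.
P(S3 | contaminated) = 0.0575/0.4255 ≈ 0.1351
P(S2 | contaminated) = 0.12/0.4255 ≈ 0.2820
P(S1 | contaminated) = 0.248/0.4255 ≈ 0.5828
(Check: 0.1351+0.2820+0.5828 = 0.9999.)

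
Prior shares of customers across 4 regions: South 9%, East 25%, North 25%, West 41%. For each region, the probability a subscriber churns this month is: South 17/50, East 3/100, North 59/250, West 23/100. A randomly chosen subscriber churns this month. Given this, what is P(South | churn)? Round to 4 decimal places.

0.1599

Compute prior × likelihood for every hypothesis:
  South: 0.09 × 0.34 = 0.0306
  East: 0.25 × 0.03 = 0.0075
  North: 0.25 × 0.236 = 0.059
  West: 0.41 × 0.23 = 0.0943
Normalizing constant = 0.1914.
P(South | evidence) = 0.0306 / 0.1914 ≈ 0.1599.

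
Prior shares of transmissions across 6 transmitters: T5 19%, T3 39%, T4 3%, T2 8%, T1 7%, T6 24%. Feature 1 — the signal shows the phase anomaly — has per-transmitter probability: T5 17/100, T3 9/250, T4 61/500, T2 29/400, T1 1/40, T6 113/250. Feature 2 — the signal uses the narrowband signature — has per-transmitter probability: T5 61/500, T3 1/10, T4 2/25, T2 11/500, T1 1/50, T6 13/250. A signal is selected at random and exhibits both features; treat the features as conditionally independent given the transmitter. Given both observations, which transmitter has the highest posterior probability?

Prior × likelihood for each hypothesis:
  T5: 0.19 × 0.17 × 0.122 = 0.0039406
  T3: 0.39 × 0.036 × 0.1 = 0.001404
  T4: 0.03 × 0.122 × 0.08 = 0.0002928
  T2: 0.08 × 0.0725 × 0.022 = 0.0001276
  T1: 0.07 × 0.025 × 0.02 = 0.000035
  T6: 0.24 × 0.452 × 0.052 = 0.00564096
Total = 0.01144096.
Largest term belongs to T6, so T6 is most probable.

T6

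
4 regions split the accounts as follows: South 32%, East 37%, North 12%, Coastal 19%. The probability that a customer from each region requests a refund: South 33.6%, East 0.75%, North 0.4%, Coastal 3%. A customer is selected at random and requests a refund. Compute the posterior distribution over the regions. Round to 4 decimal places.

Prior × likelihood for each hypothesis:
  South: 0.32 × 0.336 = 0.10752
  East: 0.37 × 0.0075 = 0.002775
  North: 0.12 × 0.004 = 0.00048
  Coastal: 0.19 × 0.03 = 0.0057
Normalizing constant = 0.116475.
P(South | refund) = 0.10752/0.116475 ≈ 0.9231
P(East | refund) = 0.002775/0.116475 ≈ 0.0238
P(North | refund) = 0.00048/0.116475 ≈ 0.0041
P(Coastal | refund) = 0.0057/0.116475 ≈ 0.0489
(Check: 0.9231+0.0238+0.0041+0.0489 = 0.9999.)

South 0.9231, East 0.0238, North 0.0041, Coastal 0.0489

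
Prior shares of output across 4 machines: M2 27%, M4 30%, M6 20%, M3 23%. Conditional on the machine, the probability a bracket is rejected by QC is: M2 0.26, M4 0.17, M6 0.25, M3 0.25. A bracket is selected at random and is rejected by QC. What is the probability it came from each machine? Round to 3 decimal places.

Compute prior × likelihood for every hypothesis:
  M2: 0.27 × 0.26 = 0.0702
  M4: 0.3 × 0.17 = 0.051
  M6: 0.2 × 0.25 = 0.05
  M3: 0.23 × 0.25 = 0.0575
Sum = 0.2287.
P(M2 | rejected) = 0.0702/0.2287 ≈ 0.307
P(M4 | rejected) = 0.051/0.2287 ≈ 0.223
P(M6 | rejected) = 0.05/0.2287 ≈ 0.219
P(M3 | rejected) = 0.0575/0.2287 ≈ 0.251
(Check: 0.307+0.223+0.219+0.251 = 1.000.)

M2 0.307, M4 0.223, M6 0.219, M3 0.251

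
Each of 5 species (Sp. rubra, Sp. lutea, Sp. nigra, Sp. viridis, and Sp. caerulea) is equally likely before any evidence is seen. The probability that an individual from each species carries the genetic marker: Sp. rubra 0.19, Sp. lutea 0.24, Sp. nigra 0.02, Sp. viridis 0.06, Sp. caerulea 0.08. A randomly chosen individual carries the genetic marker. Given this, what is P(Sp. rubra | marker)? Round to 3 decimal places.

With a uniform prior (1/5 each), posterior ∝ likelihood:
  Sp. rubra: 0.19
  Sp. lutea: 0.24
  Sp. nigra: 0.02
  Sp. viridis: 0.06
  Sp. caerulea: 0.08
Normalizing constant = 0.59.
P(Sp. rubra | evidence) = 0.19 / 0.59 ≈ 0.322.

0.322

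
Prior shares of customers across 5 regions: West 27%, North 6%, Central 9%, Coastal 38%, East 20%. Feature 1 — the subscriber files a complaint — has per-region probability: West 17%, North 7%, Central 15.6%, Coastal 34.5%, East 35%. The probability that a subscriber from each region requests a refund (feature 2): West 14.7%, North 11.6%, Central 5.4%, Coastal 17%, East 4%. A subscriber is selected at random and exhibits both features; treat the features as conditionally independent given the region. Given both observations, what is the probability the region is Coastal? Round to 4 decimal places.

Prior × likelihood for each hypothesis:
  West: 0.27 × 0.17 × 0.147 = 0.0067473
  North: 0.06 × 0.07 × 0.116 = 0.0004872
  Central: 0.09 × 0.156 × 0.054 = 0.00075816
  Coastal: 0.38 × 0.345 × 0.17 = 0.022287
  East: 0.2 × 0.35 × 0.04 = 0.0028
Total = 0.03307966.
P(Coastal | evidence) = 0.022287 / 0.03307966 ≈ 0.6737.

0.6737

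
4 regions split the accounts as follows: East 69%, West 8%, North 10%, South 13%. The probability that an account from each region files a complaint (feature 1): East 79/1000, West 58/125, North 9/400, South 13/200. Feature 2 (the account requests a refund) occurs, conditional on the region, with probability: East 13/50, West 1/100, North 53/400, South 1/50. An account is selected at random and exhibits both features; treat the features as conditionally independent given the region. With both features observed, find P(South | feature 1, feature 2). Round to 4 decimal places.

By Bayes' rule, posterior ∝ prior × likelihood:
  East: 0.69 × 0.079 × 0.26 = 0.0141726
  West: 0.08 × 0.464 × 0.01 = 0.0003712
  North: 0.1 × 0.0225 × 0.1325 = 0.000298125
  South: 0.13 × 0.065 × 0.02 = 0.000169
Total = 0.015010925.
P(South | evidence) = 0.000169 / 0.015010925 ≈ 0.0113.

0.0113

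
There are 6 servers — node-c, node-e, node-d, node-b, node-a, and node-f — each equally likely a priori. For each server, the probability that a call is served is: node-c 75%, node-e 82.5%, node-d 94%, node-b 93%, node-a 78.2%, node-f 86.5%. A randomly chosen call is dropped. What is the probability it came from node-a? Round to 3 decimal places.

0.240

Taking complements, P(dropped | each) = node-c 0.25, node-e 0.175, node-d 0.06, node-b 0.07, node-a 0.218, node-f 0.135.
With a uniform prior (1/6 each), posterior ∝ likelihood:
  node-c: 0.25
  node-e: 0.175
  node-d: 0.06
  node-b: 0.07
  node-a: 0.218
  node-f: 0.135
Sum = 0.908.
P(node-a | evidence) = 0.218 / 0.908 ≈ 0.240.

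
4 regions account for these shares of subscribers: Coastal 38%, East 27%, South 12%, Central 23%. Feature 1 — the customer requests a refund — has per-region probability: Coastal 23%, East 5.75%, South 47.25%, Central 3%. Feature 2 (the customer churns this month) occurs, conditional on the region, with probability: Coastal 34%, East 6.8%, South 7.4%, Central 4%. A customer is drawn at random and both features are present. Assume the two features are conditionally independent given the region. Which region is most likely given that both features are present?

Coastal

Unnormalized posteriors (prior × likelihood):
  Coastal: 0.38 × 0.23 × 0.34 = 0.029716
  East: 0.27 × 0.0575 × 0.068 = 0.0010557
  South: 0.12 × 0.4725 × 0.074 = 0.0041958
  Central: 0.23 × 0.03 × 0.04 = 0.000276
Total = 0.0352435.
Largest term belongs to Coastal, so Coastal is most probable.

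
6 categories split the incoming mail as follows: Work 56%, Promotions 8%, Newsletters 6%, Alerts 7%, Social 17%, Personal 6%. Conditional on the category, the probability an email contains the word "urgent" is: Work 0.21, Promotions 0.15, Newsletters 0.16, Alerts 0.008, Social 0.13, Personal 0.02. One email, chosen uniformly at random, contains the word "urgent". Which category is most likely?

Work

Compute prior × likelihood for every hypothesis:
  Work: 0.56 × 0.21 = 0.1176
  Promotions: 0.08 × 0.15 = 0.012
  Newsletters: 0.06 × 0.16 = 0.0096
  Alerts: 0.07 × 0.008 = 0.00056
  Social: 0.17 × 0.13 = 0.0221
  Personal: 0.06 × 0.02 = 0.0012
Total = 0.16306.
Largest term belongs to Work, so Work is most probable.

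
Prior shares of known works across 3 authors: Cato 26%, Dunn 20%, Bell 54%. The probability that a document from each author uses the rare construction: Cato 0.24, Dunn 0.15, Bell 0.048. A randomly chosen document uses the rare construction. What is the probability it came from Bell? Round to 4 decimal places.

Unnormalized posteriors (prior × likelihood):
  Cato: 0.26 × 0.24 = 0.0624
  Dunn: 0.2 × 0.15 = 0.03
  Bell: 0.54 × 0.048 = 0.02592
Sum = 0.11832.
P(Bell | evidence) = 0.02592 / 0.11832 ≈ 0.2191.

0.2191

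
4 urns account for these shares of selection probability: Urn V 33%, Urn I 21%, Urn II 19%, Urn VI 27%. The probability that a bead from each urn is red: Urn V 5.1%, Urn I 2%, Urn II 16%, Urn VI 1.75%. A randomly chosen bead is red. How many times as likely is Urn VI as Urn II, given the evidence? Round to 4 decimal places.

0.1554

Unnormalized posteriors (prior × likelihood):
  Urn V: 0.33 × 0.051 = 0.01683
  Urn I: 0.21 × 0.02 = 0.0042
  Urn II: 0.19 × 0.16 = 0.0304
  Urn VI: 0.27 × 0.0175 = 0.004725
Sum = 0.056155.
The ratio is 0.004725 / 0.0304 (the normalizer cancels) = 0.1554.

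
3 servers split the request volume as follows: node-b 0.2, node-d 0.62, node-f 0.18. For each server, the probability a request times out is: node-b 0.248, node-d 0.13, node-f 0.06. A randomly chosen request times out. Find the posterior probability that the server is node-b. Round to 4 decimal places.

0.3518

Unnormalized posteriors (prior × likelihood):
  node-b: 0.2 × 0.248 = 0.0496
  node-d: 0.62 × 0.13 = 0.0806
  node-f: 0.18 × 0.06 = 0.0108
Normalizing constant = 0.141.
P(node-b | evidence) = 0.0496 / 0.141 ≈ 0.3518.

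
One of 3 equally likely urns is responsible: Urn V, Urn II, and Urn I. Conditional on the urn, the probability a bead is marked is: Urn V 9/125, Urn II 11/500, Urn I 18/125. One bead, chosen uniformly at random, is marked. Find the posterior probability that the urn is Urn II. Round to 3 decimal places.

With a uniform prior (1/3 each), posterior ∝ likelihood:
  Urn V: 0.072
  Urn II: 0.022
  Urn I: 0.144
Normalizing constant = 0.238.
P(Urn II | evidence) = 0.022 / 0.238 ≈ 0.092.

0.092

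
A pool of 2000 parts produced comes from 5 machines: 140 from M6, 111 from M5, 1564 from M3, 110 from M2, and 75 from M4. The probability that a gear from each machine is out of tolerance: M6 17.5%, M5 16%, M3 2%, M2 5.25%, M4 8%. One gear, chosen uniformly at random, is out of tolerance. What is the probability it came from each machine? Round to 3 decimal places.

M6 0.287, M5 0.208, M3 0.367, M2 0.068, M4 0.070

Prior × likelihood for each hypothesis:
  M6: 0.07 × 0.175 = 0.01225
  M5: 0.0555 × 0.16 = 0.00888
  M3: 0.782 × 0.02 = 0.01564
  M2: 0.055 × 0.0525 = 0.0028875
  M4: 0.0375 × 0.08 = 0.003
Total = 0.0426575.
P(M6 | oversize) = 0.01225/0.0426575 ≈ 0.287
P(M5 | oversize) = 0.00888/0.0426575 ≈ 0.208
P(M3 | oversize) = 0.01564/0.0426575 ≈ 0.367
P(M2 | oversize) = 0.0028875/0.0426575 ≈ 0.068
P(M4 | oversize) = 0.003/0.0426575 ≈ 0.070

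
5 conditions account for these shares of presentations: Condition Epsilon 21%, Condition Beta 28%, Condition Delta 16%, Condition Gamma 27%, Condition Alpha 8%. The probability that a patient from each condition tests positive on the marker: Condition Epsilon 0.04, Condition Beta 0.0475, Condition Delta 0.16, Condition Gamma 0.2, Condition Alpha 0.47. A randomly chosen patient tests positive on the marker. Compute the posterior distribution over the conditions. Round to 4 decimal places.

Condition Epsilon 0.0605, Condition Beta 0.0958, Condition Delta 0.1843, Condition Gamma 0.3888, Condition Alpha 0.2707

By Bayes' rule, posterior ∝ prior × likelihood:
  Condition Epsilon: 0.21 × 0.04 = 0.0084
  Condition Beta: 0.28 × 0.0475 = 0.0133
  Condition Delta: 0.16 × 0.16 = 0.0256
  Condition Gamma: 0.27 × 0.2 = 0.054
  Condition Alpha: 0.08 × 0.47 = 0.0376
Sum = 0.1389.
P(Condition Epsilon | marker-positive) = 0.0084/0.1389 ≈ 0.0605
P(Condition Beta | marker-positive) = 0.0133/0.1389 ≈ 0.0958
P(Condition Delta | marker-positive) = 0.0256/0.1389 ≈ 0.1843
P(Condition Gamma | marker-positive) = 0.054/0.1389 ≈ 0.3888
P(Condition Alpha | marker-positive) = 0.0376/0.1389 ≈ 0.2707
(Check: 0.0605+0.0958+0.1843+0.3888+0.2707 = 1.0001.)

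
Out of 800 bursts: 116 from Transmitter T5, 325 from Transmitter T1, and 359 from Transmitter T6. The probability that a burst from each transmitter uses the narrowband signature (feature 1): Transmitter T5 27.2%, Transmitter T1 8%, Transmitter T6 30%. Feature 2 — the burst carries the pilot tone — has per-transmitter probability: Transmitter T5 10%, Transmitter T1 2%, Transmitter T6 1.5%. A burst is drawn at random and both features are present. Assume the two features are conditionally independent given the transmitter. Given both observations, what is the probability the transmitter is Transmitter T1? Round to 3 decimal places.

By Bayes' rule, posterior ∝ prior × likelihood:
  Transmitter T5: 0.145 × 0.272 × 0.1 = 0.003944
  Transmitter T1: 0.40625 × 0.08 × 0.02 = 0.00065
  Transmitter T6: 0.44875 × 0.3 × 0.015 = 0.002019375
Sum = 0.006613375.
P(Transmitter T1 | evidence) = 0.00065 / 0.006613375 ≈ 0.098.

0.098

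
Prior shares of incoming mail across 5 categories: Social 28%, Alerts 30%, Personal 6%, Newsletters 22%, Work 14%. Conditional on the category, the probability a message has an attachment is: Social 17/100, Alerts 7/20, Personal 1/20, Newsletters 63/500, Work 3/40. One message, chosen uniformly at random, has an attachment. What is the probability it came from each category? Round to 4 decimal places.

Social 0.2456, Alerts 0.5417, Personal 0.0155, Newsletters 0.1430, Work 0.0542

By Bayes' rule, posterior ∝ prior × likelihood:
  Social: 0.28 × 0.17 = 0.0476
  Alerts: 0.3 × 0.35 = 0.105
  Personal: 0.06 × 0.05 = 0.003
  Newsletters: 0.22 × 0.126 = 0.02772
  Work: 0.14 × 0.075 = 0.0105
Normalizing constant = 0.19382.
P(Social | attachment) = 0.0476/0.19382 ≈ 0.2456
P(Alerts | attachment) = 0.105/0.19382 ≈ 0.5417
P(Personal | attachment) = 0.003/0.19382 ≈ 0.0155
P(Newsletters | attachment) = 0.02772/0.19382 ≈ 0.1430
P(Work | attachment) = 0.0105/0.19382 ≈ 0.0542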